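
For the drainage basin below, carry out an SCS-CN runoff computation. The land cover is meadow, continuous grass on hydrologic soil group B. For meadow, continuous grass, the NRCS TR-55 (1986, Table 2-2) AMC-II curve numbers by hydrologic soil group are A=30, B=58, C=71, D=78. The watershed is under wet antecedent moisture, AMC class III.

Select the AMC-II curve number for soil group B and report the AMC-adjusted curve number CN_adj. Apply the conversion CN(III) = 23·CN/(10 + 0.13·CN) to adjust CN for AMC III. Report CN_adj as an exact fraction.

CN_adj = 66700/877 ≈ 76.055

NRCS table: meadow, continuous grass, soil group B → CN(II) = 58
Adjust CN=58 to AMC III: 23·58/(10 + 0.13·58) → 1334 ÷ (877/50) = 66700/877 ≈ 76.055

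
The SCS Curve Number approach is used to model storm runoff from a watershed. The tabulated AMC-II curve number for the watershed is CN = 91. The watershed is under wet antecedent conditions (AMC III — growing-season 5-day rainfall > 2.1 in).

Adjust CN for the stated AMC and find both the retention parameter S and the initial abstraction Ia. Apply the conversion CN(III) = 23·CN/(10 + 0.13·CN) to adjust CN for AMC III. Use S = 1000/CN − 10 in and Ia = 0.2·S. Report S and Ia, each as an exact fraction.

CN(III) from CN(II)=91: (23·91)/(10 + 0.13·91) = 209300/2183 ≈ 95.877
Retention S: 1000/CN − 10 with CN=95.877 → S = 900/2093 ≈ 0.430 in
Ia = 0.2·(900/2093) = 180/2093 in ≈ 0.086 in

S = 900/2093 in ≈ 0.430 in; Ia = 180/2093 in ≈ 0.086 in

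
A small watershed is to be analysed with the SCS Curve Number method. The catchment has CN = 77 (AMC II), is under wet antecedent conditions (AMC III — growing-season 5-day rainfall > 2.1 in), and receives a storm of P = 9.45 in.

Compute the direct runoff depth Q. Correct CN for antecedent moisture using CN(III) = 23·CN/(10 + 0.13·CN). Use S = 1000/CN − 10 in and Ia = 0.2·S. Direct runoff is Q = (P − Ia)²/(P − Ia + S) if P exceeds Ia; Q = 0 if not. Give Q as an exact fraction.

Q = 200307409/24875620 in ≈ 8.052 in

Wet (AMC III): CN(III) = 23·77/(10 + 0.13·77) = 1771/(2001/100) = 7700/87 ≈ 88.506
Max retention: S = 1000/(7700/87) − 10 = 100/77 in (≈ 1.299 in)
Ia = 0.2S: 0.2·1.299 = 0.260 in (exactly 20/77)
Excess rainfall: 9.450 − 0.260 = 9.190 in; P > Ia so Q > 0
Runoff Q = (P−Ia)²/(P−Ia+S) = (9.190)²/(9.190+1.299) = 200307409/24875620 ≈ 8.052 in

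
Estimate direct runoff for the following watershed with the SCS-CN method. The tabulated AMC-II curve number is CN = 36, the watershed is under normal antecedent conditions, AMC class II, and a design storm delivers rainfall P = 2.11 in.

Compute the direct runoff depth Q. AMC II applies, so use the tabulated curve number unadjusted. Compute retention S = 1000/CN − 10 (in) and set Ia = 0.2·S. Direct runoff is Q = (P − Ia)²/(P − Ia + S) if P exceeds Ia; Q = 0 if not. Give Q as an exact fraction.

CN(II) = 36; AMC II needs no correction.
Retention S: 1000/CN − 10 with CN=36.000 → S = 160/9 ≈ 17.778 in
Ia = 0.2S: 0.2·17.778 = 3.556 in (exactly 32/9)
P = 2.110 ≤ Ia = 3.556 in: entire storm abstracted, Q = 0.

Q = 0 in ≈ 0.000 in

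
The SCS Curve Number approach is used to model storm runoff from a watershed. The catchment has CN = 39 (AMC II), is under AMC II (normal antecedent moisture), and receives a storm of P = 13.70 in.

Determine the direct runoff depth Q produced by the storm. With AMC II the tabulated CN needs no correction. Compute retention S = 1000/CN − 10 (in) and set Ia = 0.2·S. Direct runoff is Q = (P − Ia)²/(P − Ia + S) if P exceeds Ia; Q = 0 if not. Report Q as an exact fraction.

Q = 16999129/3986970 in ≈ 4.264 in

CN(II) = 39; AMC II needs no correction.
Retention S: 1000/CN − 10 with CN=39.000 → S = 610/39 ≈ 15.641 in
Ia = 0.2·(610/39) = 122/39 in ≈ 3.128 in
Since P=13.700 > Ia=3.128: effective rainfall P−Ia = 4123/390 in
Q = (4123/390)²/((4123/390) + 610/39) = (16999129/152100)/(10223/390) = 16999129/3986970 in ≈ 4.264 in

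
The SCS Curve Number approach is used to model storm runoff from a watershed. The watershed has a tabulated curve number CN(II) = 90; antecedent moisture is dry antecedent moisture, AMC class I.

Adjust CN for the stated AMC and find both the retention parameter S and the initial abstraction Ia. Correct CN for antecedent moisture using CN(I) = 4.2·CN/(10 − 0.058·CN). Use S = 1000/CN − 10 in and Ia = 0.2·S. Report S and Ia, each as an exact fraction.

S = 500/189 in ≈ 2.646 in; Ia = 100/189 in ≈ 0.529 in

Adjust CN=90 to AMC I: 4.2·90/(10 − 0.058·90) → 378 ÷ (239/50) = 18900/239 ≈ 79.079
S = 1000/(18900/239) − 10 = 500/189 in ≈ 2.646 in
Ia = 0.2·(500/189) = 100/189 in ≈ 0.529 in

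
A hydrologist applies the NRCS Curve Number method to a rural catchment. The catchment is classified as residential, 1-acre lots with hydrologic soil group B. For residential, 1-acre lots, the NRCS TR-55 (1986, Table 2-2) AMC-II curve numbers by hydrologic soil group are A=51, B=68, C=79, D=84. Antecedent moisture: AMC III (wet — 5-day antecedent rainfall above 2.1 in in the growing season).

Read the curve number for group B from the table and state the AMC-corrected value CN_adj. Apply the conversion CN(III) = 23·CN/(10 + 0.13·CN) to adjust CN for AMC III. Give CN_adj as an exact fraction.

CN_adj = 39100/471 ≈ 83.015

NRCS table: residential, 1-acre lots, soil group B → CN(II) = 68
Adjust CN=68 to AMC III: 23·68/(10 + 0.13·68) → 1564 ÷ (471/25) = 39100/471 ≈ 83.015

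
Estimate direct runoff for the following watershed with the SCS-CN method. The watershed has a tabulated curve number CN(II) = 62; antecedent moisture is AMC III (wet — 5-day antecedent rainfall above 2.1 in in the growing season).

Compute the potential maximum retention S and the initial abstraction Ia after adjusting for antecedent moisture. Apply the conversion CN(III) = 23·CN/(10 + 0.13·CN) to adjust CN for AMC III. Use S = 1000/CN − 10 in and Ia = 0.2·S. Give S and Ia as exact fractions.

S = 1900/713 in ≈ 2.665 in; Ia = 380/713 in ≈ 0.533 in

Wet (AMC III): CN(III) = 23·62/(10 + 0.13·62) = 1426/(903/50) = 71300/903 ≈ 78.959
Retention S: 1000/CN − 10 with CN=78.959 → S = 1900/713 ≈ 2.665 in
Ia = 0.2·(1900/713) = 380/713 in ≈ 0.533 in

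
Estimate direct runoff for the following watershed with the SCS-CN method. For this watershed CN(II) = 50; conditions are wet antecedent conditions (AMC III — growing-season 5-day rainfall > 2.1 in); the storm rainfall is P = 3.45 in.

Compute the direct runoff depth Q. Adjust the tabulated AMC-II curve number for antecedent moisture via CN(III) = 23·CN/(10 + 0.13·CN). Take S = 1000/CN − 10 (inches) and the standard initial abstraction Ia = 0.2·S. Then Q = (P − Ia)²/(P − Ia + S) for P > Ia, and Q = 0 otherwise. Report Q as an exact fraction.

Adjust CN=50 to AMC III: 23·50/(10 + 0.13·50) → 1150 ÷ (33/2) = 2300/33 ≈ 69.697
S = 1000/(2300/33) − 10 = 100/23 in ≈ 4.348 in
Ia = 0.2S: 0.2·4.348 = 0.870 in (exactly 20/23)
P − Ia = 3.450 − 0.870 = 1187/460 ≈ 2.580 in (> 0, runoff occurs)
Q: (1187/460)² ÷ (3187/460) = 1408969/1466020 in (≈ 0.961 in)

Q = 1408969/1466020 in ≈ 0.961 in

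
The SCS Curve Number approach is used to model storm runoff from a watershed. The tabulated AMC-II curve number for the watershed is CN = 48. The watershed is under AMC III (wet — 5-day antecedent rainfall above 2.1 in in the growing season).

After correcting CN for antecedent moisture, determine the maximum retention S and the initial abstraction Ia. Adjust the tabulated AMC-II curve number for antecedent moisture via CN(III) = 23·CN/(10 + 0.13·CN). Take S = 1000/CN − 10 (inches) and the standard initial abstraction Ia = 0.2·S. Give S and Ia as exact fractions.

S = 325/69 in ≈ 4.710 in; Ia = 65/69 in ≈ 0.942 in

CN(III) from CN(II)=48: (23·48)/(10 + 0.13·48) = 13800/203 ≈ 67.980
S = 1000/(13800/203) − 10 = 325/69 in ≈ 4.710 in
Ia = 0.2S: 0.2·4.710 = 0.942 in (exactly 65/69)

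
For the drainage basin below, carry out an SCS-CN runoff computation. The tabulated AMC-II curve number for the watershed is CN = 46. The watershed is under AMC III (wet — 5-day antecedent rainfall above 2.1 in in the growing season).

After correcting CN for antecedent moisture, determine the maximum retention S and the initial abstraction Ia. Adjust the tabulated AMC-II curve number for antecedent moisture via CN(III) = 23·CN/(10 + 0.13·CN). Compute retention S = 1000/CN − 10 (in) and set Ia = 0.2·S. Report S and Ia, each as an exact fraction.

CN(III) from CN(II)=46: (23·46)/(10 + 0.13·46) = 52900/799 ≈ 66.208
Max retention: S = 1000/(52900/799) − 10 = 2700/529 in (≈ 5.104 in)
Ia = 0.2·(2700/529) = 540/529 in ≈ 1.021 in

S = 2700/529 in ≈ 5.104 in; Ia = 540/529 in ≈ 1.021 in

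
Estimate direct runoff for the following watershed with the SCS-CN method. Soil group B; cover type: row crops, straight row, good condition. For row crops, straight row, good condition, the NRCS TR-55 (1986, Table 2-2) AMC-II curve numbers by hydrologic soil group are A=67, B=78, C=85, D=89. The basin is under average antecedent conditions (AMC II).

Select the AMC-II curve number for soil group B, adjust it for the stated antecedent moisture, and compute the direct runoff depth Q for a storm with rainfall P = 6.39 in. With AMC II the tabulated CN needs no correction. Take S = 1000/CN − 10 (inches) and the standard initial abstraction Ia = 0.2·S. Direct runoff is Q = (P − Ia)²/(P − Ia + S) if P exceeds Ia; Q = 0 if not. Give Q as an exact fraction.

NRCS table: row crops, straight row, good condition, soil group B → CN(II) = 78
AMC II — tabulated CN = 78 applies directly.
S = 1000/78 − 10 = 110/39 in ≈ 2.821 in
Initial abstraction Ia = S/5 = (110/39)/5 = 22/39 ≈ 0.564 in
Excess rainfall: 6.390 − 0.564 = 5.826 in; P > Ia so Q > 0
Runoff Q = (P−Ia)²/(P−Ia+S) = (5.826)²/(5.826+2.821) = 516243841/131511900 ≈ 3.925 in

Q = 516243841/131511900 in ≈ 3.925 in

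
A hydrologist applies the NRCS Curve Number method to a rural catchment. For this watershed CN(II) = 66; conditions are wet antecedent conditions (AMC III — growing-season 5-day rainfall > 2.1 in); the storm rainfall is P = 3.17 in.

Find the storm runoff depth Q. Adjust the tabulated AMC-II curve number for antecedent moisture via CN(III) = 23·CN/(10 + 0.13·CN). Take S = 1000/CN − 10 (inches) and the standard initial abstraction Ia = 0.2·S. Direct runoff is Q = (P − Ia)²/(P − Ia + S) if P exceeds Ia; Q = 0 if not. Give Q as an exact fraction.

Q = 42684799609/28584167700 in ≈ 1.493 in

CN(III) from CN(II)=66: (23·66)/(10 + 0.13·66) = 75900/929 ≈ 81.701
S = 1000/(75900/929) − 10 = 1700/759 in ≈ 2.240 in
Ia = 0.2S: 0.2·2.240 = 0.448 in (exactly 340/759)
Since P=3.170 > Ia=0.448: effective rainfall P−Ia = 206603/75900 in
Runoff Q = (P−Ia)²/(P−Ia+S) = (2.722)²/(2.722+2.240) = 42684799609/28584167700 ≈ 1.493 in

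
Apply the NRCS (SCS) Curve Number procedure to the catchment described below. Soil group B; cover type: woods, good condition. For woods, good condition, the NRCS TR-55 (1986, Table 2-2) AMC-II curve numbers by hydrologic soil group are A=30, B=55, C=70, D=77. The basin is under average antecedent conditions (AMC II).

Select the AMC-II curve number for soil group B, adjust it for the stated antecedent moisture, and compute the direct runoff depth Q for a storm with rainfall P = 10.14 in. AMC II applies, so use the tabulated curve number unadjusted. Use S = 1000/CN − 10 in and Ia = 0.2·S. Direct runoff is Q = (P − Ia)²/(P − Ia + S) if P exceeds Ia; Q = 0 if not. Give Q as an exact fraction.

NRCS table: woods, good condition, soil group B → CN(II) = 55
AMC II — tabulated CN = 55 applies directly.
Max retention: S = 1000/55 − 10 = 90/11 in (≈ 8.182 in)
Ia = 0.2·(90/11) = 18/11 in ≈ 1.636 in
Excess rainfall: 10.140 − 1.636 = 8.504 in; P > Ia so Q > 0
Q: (4677/550)² ÷ (9177/550) = 7291443/1682450 in (≈ 4.334 in)

Q = 7291443/1682450 in ≈ 4.334 in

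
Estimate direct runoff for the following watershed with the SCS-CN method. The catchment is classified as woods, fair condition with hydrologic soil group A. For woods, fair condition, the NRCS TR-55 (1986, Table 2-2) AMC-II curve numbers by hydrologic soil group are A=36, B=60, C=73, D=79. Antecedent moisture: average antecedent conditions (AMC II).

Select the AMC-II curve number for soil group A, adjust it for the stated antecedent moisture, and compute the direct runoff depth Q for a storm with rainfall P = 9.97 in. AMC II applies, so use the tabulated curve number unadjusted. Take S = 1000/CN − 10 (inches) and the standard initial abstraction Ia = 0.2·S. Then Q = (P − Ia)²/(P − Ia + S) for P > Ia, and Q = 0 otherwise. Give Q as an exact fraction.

NRCS table: woods, fair condition, soil group A → CN(II) = 36
CN(II) = 36; AMC II needs no correction.
Retention S: 1000/CN − 10 with CN=36.000 → S = 160/9 ≈ 17.778 in
Initial abstraction Ia = S/5 = (160/9)/5 = 32/9 ≈ 3.556 in
Since P=9.970 > Ia=3.556: effective rainfall P−Ia = 5773/900 in
Q: (5773/900)² ÷ (21773/900) = 33327529/19595700 in (≈ 1.701 in)

Q = 33327529/19595700 in ≈ 1.701 in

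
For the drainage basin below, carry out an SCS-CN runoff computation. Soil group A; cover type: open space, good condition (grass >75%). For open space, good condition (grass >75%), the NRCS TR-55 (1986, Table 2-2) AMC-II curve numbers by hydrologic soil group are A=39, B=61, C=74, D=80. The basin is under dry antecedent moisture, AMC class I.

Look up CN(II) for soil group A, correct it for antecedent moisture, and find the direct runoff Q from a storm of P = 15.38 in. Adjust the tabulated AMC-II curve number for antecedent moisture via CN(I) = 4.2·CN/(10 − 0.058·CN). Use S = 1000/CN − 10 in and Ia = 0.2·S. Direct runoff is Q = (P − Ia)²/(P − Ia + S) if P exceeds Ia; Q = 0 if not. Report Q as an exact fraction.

Q = 105502185721/75749760450 in ≈ 1.393 in

NRCS table: open space, good condition (grass >75%), soil group A → CN(II) = 39
Dry (AMC I): CN(I) = 4.2·39/(10 − 0.058·39) = (819/5)/(3869/500) = 81900/3869 ≈ 21.168
Max retention: S = 1000/(81900/3869) − 10 = 30500/819 in (≈ 37.241 in)
Ia = 0.2·(30500/819) = 6100/819 in ≈ 7.448 in
Since P=15.380 > Ia=7.448: effective rainfall P−Ia = 324811/40950 in
Q = (324811/40950)²/((324811/40950) + 30500/819) = (105502185721/1676902500)/(1849811/40950) = 105502185721/75749760450 in ≈ 1.393 in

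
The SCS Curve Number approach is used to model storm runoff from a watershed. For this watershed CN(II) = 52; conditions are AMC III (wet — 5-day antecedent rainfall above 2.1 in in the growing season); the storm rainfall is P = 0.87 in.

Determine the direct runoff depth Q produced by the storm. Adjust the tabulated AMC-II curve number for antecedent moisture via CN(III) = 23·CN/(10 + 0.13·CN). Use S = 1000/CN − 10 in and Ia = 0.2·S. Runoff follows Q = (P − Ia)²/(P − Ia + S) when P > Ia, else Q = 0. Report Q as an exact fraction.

Q = 450241/405354300 in ≈ 0.001 in

Wet (AMC III): CN(III) = 23·52/(10 + 0.13·52) = 1196/(419/25) = 29900/419 ≈ 71.360
Retention S: 1000/CN − 10 with CN=71.360 → S = 1200/299 ≈ 4.013 in
Ia = 0.2·(1200/299) = 240/299 in ≈ 0.803 in
P − Ia = 0.870 − 0.803 = 2013/29900 ≈ 0.067 in (> 0, runoff occurs)
Q: (2013/29900)² ÷ (122013/29900) = 450241/405354300 in (≈ 0.001 in)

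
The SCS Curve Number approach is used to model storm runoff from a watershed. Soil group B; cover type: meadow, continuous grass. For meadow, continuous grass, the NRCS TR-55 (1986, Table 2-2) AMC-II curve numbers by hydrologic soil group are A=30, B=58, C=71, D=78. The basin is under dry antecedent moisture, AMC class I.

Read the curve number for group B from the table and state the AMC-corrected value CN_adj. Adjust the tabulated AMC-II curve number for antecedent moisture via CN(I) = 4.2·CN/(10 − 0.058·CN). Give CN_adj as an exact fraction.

NRCS table: meadow, continuous grass, soil group B → CN(II) = 58
Dry (AMC I): CN(I) = 4.2·58/(10 − 0.058·58) = (1218/5)/(1659/250) = 2900/79 ≈ 36.709

CN_adj = 2900/79 ≈ 36.709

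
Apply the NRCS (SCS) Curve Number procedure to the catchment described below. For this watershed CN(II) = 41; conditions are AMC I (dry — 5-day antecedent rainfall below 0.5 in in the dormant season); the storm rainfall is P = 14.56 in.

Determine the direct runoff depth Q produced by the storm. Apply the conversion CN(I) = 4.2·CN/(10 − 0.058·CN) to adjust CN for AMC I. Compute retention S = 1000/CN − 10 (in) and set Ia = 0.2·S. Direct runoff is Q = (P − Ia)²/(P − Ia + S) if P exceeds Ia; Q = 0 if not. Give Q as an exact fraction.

Adjust CN=41 to AMC I: 4.2·41/(10 − 0.058·41) → (861/5) ÷ (3811/500) = 86100/3811 ≈ 22.592
Max retention: S = 1000/(86100/3811) − 10 = 29500/861 in (≈ 34.262 in)
Ia = 0.2·(29500/861) = 5900/861 in ≈ 6.852 in
P − Ia = 14.560 − 6.852 = 165904/21525 ≈ 7.708 in (> 0, runoff occurs)
Q = (165904/21525)²/((165904/21525) + 29500/861) = (27524137216/463325625)/(903404/21525) = 6881034304/4861442775 in ≈ 1.415 in

Q = 6881034304/4861442775 in ≈ 1.415 in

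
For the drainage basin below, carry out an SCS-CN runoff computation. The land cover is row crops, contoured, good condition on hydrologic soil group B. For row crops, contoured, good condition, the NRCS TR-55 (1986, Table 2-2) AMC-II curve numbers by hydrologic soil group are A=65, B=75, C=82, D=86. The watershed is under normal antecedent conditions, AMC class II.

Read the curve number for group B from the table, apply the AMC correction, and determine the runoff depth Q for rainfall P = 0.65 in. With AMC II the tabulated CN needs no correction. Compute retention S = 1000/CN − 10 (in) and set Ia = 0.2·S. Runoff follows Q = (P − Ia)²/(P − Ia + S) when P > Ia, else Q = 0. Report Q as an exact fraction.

NRCS table: row crops, contoured, good condition, soil group B → CN(II) = 75
AMC II — tabulated CN = 75 applies directly.
Max retention: S = 1000/75 − 10 = 10/3 in (≈ 3.333 in)
Initial abstraction Ia = S/5 = (10/3)/5 = 2/3 ≈ 0.667 in
P = 0.650 ≤ Ia = 0.667 in: entire storm abstracted, Q = 0.

Q = 0 in ≈ 0.000 in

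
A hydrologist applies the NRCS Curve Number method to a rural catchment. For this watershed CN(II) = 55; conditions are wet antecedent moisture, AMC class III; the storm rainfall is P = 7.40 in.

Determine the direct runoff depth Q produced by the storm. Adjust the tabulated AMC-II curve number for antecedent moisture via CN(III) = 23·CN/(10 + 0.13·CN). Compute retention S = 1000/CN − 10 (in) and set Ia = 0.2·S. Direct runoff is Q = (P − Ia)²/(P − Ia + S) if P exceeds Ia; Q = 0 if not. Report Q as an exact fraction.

Q = 71588521/16395665 in ≈ 4.366 in

Adjust CN=55 to AMC III: 23·55/(10 + 0.13·55) → 1265 ÷ (343/20) = 25300/343 ≈ 73.761
Retention S: 1000/CN − 10 with CN=73.761 → S = 900/253 ≈ 3.557 in
Ia = 0.2·(900/253) = 180/253 in ≈ 0.711 in
Excess rainfall: 7.400 − 0.711 = 6.689 in; P > Ia so Q > 0
Q: (8461/1265)² ÷ (12961/1265) = 71588521/16395665 in (≈ 4.366 in)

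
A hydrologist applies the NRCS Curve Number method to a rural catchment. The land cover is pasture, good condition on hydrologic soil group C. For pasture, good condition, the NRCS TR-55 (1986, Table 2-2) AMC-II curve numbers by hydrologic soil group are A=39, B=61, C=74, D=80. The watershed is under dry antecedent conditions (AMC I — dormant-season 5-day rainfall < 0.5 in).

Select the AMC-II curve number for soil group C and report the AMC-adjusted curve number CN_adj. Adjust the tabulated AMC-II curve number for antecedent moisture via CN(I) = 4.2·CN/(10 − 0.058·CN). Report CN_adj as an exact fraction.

NRCS table: pasture, good condition, soil group C → CN(II) = 74
Dry (AMC I): CN(I) = 4.2·74/(10 − 0.058·74) = (1554/5)/(1427/250) = 77700/1427 ≈ 54.450

CN_adj = 77700/1427 ≈ 54.450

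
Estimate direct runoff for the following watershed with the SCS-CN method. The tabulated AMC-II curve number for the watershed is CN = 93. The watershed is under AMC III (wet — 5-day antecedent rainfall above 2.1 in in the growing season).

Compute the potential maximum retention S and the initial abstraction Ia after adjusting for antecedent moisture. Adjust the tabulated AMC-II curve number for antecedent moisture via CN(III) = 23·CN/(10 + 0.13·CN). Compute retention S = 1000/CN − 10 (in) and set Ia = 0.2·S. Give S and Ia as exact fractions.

Adjust CN=93 to AMC III: 23·93/(10 + 0.13·93) → 2139 ÷ (2209/100) = 213900/2209 ≈ 96.831
S = 1000/(213900/2209) − 10 = 700/2139 in ≈ 0.327 in
Ia = 0.2·(700/2139) = 140/2139 in ≈ 0.065 in

S = 700/2139 in ≈ 0.327 in; Ia = 140/2139 in ≈ 0.065 in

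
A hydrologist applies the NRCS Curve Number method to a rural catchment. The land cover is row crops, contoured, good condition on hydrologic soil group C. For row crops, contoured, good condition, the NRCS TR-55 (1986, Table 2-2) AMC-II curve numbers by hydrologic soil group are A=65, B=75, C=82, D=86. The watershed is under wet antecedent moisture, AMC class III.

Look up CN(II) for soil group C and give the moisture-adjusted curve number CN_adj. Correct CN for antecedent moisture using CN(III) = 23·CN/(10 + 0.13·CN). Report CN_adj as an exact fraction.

NRCS table: row crops, contoured, good condition, soil group C → CN(II) = 82
Wet (AMC III): CN(III) = 23·82/(10 + 0.13·82) = 1886/(1033/50) = 94300/1033 ≈ 91.288

CN_adj = 94300/1033 ≈ 91.288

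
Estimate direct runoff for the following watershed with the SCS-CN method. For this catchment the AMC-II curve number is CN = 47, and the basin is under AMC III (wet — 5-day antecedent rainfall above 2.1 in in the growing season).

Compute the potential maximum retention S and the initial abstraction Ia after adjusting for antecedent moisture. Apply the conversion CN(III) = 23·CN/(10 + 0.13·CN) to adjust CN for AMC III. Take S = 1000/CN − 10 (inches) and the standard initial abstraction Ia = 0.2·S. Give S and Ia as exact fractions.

CN(III) from CN(II)=47: (23·47)/(10 + 0.13·47) = 108100/1611 ≈ 67.101
S = 1000/(108100/1611) − 10 = 5300/1081 in ≈ 4.903 in
Ia = 0.2·(5300/1081) = 1060/1081 in ≈ 0.981 in

S = 5300/1081 in ≈ 4.903 in; Ia = 1060/1081 in ≈ 0.981 in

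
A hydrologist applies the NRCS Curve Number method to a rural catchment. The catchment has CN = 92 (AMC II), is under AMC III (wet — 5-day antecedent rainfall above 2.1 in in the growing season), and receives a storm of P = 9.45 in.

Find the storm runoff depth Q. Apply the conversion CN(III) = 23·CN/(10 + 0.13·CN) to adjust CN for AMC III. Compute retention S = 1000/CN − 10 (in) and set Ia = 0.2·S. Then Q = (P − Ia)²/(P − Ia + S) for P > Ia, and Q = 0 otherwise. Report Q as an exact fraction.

Adjust CN=92 to AMC III: 23·92/(10 + 0.13·92) → 2116 ÷ (549/25) = 52900/549 ≈ 96.357
Max retention: S = 1000/(52900/549) − 10 = 200/529 in (≈ 0.378 in)
Ia = 0.2S: 0.2·0.378 = 0.076 in (exactly 40/529)
Since P=9.450 > Ia=0.076: effective rainfall P−Ia = 99181/10580 in
Q = (99181/10580)²/((99181/10580) + 200/529) = (9836870761/111936400)/(103181/10580) = 9836870761/1091654980 in ≈ 9.011 in

Q = 9836870761/1091654980 in ≈ 9.011 in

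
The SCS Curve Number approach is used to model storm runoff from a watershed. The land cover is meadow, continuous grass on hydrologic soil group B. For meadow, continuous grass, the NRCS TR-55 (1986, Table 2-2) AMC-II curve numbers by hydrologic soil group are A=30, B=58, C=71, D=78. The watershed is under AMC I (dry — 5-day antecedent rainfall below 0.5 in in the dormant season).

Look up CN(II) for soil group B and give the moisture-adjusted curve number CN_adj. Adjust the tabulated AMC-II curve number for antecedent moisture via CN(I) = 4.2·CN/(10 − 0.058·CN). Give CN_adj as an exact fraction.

CN_adj = 2900/79 ≈ 36.709

NRCS table: meadow, continuous grass, soil group B → CN(II) = 58
CN(I) from CN(II)=58: (4.2·58)/(10 − 0.058·58) = 2900/79 ≈ 36.709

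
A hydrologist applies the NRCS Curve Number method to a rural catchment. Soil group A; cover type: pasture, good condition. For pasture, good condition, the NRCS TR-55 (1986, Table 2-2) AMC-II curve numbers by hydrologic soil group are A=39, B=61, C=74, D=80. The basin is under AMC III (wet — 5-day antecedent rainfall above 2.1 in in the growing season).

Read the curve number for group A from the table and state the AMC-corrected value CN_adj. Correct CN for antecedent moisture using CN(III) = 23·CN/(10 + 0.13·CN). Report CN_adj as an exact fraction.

CN_adj = 89700/1507 ≈ 59.522

NRCS table: pasture, good condition, soil group A → CN(II) = 39
Adjust CN=39 to AMC III: 23·39/(10 + 0.13·39) → 897 ÷ (1507/100) = 89700/1507 ≈ 59.522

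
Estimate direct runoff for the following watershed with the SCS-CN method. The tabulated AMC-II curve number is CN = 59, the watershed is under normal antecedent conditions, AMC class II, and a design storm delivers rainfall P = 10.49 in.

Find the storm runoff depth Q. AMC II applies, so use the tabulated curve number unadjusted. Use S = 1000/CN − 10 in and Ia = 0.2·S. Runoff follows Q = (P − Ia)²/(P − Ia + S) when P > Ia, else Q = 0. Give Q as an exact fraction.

Q = 2882723481/558676900 in ≈ 5.160 in

CN(II) = 59; AMC II needs no correction.
Max retention: S = 1000/59 − 10 = 410/59 in (≈ 6.949 in)
Ia = 0.2·(410/59) = 82/59 in ≈ 1.390 in
Excess rainfall: 10.490 − 1.390 = 9.100 in; P > Ia so Q > 0
Q = (53691/5900)²/((53691/5900) + 410/59) = (2882723481/34810000)/(94691/5900) = 2882723481/558676900 in ≈ 5.160 in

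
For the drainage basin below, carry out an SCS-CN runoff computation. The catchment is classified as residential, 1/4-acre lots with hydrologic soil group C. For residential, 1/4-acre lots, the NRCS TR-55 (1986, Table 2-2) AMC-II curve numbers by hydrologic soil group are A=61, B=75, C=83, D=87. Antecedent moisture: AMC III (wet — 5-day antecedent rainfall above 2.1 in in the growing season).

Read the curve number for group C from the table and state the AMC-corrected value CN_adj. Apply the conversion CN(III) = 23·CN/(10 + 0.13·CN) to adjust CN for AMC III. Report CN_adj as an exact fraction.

CN_adj = 190900/2079 ≈ 91.823

NRCS table: residential, 1/4-acre lots, soil group C → CN(II) = 83
Adjust CN=83 to AMC III: 23·83/(10 + 0.13·83) → 1909 ÷ (2079/100) = 190900/2079 ≈ 91.823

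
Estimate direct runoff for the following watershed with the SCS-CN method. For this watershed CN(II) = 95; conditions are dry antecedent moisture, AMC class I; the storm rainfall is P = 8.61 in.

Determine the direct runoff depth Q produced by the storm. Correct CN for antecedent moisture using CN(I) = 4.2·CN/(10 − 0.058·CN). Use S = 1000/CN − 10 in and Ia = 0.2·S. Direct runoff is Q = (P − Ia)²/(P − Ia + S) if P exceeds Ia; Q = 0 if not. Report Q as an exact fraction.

Dry (AMC I): CN(I) = 4.2·95/(10 − 0.058·95) = 399/(449/100) = 39900/449 ≈ 88.864
Retention S: 1000/CN − 10 with CN=88.864 → S = 500/399 ≈ 1.253 in
Ia = 0.2S: 0.2·1.253 = 0.251 in (exactly 100/399)
Since P=8.610 > Ia=0.251: effective rainfall P−Ia = 333539/39900 in
Q = (333539/39900)²/((333539/39900) + 500/399) = (111248264521/1592010000)/(383539/39900) = 111248264521/15303206100 in ≈ 7.270 in

Q = 111248264521/15303206100 in ≈ 7.270 in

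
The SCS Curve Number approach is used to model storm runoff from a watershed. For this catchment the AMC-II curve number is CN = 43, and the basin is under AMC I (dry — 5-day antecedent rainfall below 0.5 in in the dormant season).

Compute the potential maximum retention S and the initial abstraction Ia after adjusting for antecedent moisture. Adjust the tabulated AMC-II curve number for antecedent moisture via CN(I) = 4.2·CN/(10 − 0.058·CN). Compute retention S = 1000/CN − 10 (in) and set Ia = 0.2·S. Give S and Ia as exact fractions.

Dry (AMC I): CN(I) = 4.2·43/(10 − 0.058·43) = (903/5)/(3753/500) = 30100/1251 ≈ 24.061
S = 1000/(30100/1251) − 10 = 9500/301 in ≈ 31.561 in
Ia = 0.2S: 0.2·31.561 = 6.312 in (exactly 1900/301)

S = 9500/301 in ≈ 31.561 in; Ia = 1900/301 in ≈ 6.312 in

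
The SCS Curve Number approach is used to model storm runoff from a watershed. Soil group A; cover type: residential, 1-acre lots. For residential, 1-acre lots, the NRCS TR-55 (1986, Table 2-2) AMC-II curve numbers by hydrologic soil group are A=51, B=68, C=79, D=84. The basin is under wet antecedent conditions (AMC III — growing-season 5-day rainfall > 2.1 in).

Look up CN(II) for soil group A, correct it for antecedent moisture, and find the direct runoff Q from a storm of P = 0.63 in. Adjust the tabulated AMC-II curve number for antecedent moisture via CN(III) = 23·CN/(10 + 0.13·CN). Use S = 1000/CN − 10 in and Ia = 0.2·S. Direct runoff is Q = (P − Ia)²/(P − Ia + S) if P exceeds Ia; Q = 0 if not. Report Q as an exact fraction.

Q = 0 in ≈ 0.000 in

NRCS table: residential, 1-acre lots, soil group A → CN(II) = 51
Wet (AMC III): CN(III) = 23·51/(10 + 0.13·51) = 1173/(1663/100) = 117300/1663 ≈ 70.535
Max retention: S = 1000/(117300/1663) − 10 = 4900/1173 in (≈ 4.177 in)
Ia = 0.2·(4900/1173) = 980/1173 in ≈ 0.835 in
P = 0.630 ≤ Ia = 0.835 in: entire storm abstracted, Q = 0.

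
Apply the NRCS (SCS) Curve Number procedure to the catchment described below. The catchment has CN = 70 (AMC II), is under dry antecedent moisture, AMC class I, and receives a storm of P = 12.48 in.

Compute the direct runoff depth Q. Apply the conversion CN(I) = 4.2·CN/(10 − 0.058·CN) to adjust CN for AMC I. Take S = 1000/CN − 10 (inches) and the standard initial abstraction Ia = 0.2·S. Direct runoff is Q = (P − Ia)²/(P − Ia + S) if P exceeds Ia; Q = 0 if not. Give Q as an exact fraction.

Adjust CN=70 to AMC I: 4.2·70/(10 − 0.058·70) → 294 ÷ (297/50) = 4900/99 ≈ 49.495
S = 1000/(4900/99) − 10 = 500/49 in ≈ 10.204 in
Initial abstraction Ia = S/5 = (500/49)/5 = 100/49 ≈ 2.041 in
Since P=12.480 > Ia=2.041: effective rainfall P−Ia = 12788/1225 in
Q = (12788/1225)²/((12788/1225) + 500/49) = (163532944/1500625)/(25288/1225) = 20441618/3872225 in ≈ 5.279 in

Q = 20441618/3872225 in ≈ 5.279 in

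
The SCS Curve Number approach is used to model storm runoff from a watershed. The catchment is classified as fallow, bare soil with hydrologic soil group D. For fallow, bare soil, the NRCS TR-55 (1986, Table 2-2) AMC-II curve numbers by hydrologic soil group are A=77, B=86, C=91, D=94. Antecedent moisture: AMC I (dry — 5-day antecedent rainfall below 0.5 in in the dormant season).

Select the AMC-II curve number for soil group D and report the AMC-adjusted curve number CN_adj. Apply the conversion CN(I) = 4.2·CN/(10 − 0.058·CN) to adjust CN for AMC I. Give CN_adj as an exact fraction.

CN_adj = 32900/379 ≈ 86.807

NRCS table: fallow, bare soil, soil group D → CN(II) = 94
CN(I) from CN(II)=94: (4.2·94)/(10 − 0.058·94) = 32900/379 ≈ 86.807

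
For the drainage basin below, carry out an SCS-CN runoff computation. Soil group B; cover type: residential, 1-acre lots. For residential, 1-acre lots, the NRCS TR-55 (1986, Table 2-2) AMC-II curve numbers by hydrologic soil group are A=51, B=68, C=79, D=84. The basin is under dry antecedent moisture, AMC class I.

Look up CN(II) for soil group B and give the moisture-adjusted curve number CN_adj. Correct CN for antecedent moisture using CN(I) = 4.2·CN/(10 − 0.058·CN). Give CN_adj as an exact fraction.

NRCS table: residential, 1-acre lots, soil group B → CN(II) = 68
Adjust CN=68 to AMC I: 4.2·68/(10 − 0.058·68) → (1428/5) ÷ (757/125) = 35700/757 ≈ 47.160

CN_adj = 35700/757 ≈ 47.160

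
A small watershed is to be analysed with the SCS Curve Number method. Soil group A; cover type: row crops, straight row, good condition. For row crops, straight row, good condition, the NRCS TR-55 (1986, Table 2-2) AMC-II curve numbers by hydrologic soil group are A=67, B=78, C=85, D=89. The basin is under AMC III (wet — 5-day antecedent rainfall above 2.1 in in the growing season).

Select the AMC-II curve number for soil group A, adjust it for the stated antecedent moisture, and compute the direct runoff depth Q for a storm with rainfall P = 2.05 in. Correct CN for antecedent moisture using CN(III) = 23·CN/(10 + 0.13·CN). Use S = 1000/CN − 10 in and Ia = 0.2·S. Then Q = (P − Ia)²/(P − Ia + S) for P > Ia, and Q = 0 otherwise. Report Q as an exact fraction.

NRCS table: row crops, straight row, good condition, soil group A → CN(II) = 67
CN(III) from CN(II)=67: (23·67)/(10 + 0.13·67) = 154100/1871 ≈ 82.362
S = 1000/(154100/1871) − 10 = 3300/1541 in ≈ 2.141 in
Initial abstraction Ia = S/5 = (3300/1541)/5 = 660/1541 ≈ 0.428 in
P − Ia = 2.050 − 0.428 = 49981/30820 ≈ 1.622 in (> 0, runoff occurs)
Runoff Q = (P−Ia)²/(P−Ia+S) = (1.622)²/(1.622+2.141) = 2498100361/3574534420 ≈ 0.699 in

Q = 2498100361/3574534420 in ≈ 0.699 in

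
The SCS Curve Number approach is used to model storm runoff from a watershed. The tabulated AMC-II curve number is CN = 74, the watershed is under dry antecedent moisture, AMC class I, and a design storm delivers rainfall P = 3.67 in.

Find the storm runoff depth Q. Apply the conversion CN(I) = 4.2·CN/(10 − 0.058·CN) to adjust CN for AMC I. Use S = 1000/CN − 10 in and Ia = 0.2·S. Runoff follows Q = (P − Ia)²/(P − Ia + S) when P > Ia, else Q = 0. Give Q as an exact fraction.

CN(I) from CN(II)=74: (4.2·74)/(10 − 0.058·74) = 77700/1427 ≈ 54.450
Retention S: 1000/CN − 10 with CN=54.450 → S = 6500/777 ≈ 8.366 in
Ia = 0.2S: 0.2·8.366 = 1.673 in (exactly 1300/777)
P − Ia = 3.670 − 1.673 = 155159/77700 ≈ 1.997 in (> 0, runoff occurs)
Q = (155159/77700)²/((155159/77700) + 6500/777) = (24074315281/6037290000)/(805159/77700) = 24074315281/62560854300 in ≈ 0.385 in

Q = 24074315281/62560854300 in ≈ 0.385 in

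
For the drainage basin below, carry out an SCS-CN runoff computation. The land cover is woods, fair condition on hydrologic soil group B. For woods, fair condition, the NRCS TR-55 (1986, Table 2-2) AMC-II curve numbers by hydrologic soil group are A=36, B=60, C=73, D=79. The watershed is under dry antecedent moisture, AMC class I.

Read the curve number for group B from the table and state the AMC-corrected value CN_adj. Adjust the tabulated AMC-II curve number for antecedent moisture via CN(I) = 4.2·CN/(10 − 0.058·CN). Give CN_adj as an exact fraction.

CN_adj = 6300/163 ≈ 38.650

NRCS table: woods, fair condition, soil group B → CN(II) = 60
Adjust CN=60 to AMC I: 4.2·60/(10 − 0.058·60) → 252 ÷ (163/25) = 6300/163 ≈ 38.650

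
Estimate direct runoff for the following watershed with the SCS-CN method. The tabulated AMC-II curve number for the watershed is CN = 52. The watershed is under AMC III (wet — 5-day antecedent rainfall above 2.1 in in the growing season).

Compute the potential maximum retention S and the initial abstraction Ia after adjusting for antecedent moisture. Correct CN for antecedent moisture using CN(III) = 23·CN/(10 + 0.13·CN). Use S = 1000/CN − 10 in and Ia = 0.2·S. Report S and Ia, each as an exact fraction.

Adjust CN=52 to AMC III: 23·52/(10 + 0.13·52) → 1196 ÷ (419/25) = 29900/419 ≈ 71.360
Max retention: S = 1000/(29900/419) − 10 = 1200/299 in (≈ 4.013 in)
Initial abstraction Ia = S/5 = (1200/299)/5 = 240/299 ≈ 0.803 in

S = 1200/299 in ≈ 4.013 in; Ia = 240/299 in ≈ 0.803 in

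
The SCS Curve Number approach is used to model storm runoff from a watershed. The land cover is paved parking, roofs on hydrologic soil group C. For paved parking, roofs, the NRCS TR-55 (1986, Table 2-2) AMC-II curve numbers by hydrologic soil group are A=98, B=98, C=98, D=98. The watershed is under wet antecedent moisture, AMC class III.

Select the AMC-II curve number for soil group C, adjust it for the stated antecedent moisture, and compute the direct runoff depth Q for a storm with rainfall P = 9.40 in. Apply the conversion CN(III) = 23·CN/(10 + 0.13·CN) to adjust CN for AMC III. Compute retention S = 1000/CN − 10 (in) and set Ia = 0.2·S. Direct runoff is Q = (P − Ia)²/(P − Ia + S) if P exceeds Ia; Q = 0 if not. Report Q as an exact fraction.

NRCS table: paved parking, roofs, soil group C → CN(II) = 98
Adjust CN=98 to AMC III: 23·98/(10 + 0.13·98) → 2254 ÷ (1137/50) = 112700/1137 ≈ 99.120
S = 1000/(112700/1137) − 10 = 100/1127 in ≈ 0.089 in
Ia = 0.2·(100/1127) = 20/1127 in ≈ 0.018 in
Since P=9.400 > Ia=0.018: effective rainfall P−Ia = 52869/5635 in
Q: (52869/5635)² ÷ (53369/5635) = 2795131161/300734315 in (≈ 9.294 in)

Q = 2795131161/300734315 in ≈ 9.294 in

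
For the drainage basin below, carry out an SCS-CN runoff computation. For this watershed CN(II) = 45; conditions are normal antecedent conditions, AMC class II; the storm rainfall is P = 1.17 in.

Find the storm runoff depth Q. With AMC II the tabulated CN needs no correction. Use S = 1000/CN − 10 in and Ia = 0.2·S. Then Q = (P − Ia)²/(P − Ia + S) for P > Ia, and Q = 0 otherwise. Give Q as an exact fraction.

Q = 0 in ≈ 0.000 in

AMC II — tabulated CN = 45 applies directly.
Max retention: S = 1000/45 − 10 = 110/9 in (≈ 12.222 in)
Ia = 0.2·(110/9) = 22/9 in ≈ 2.444 in
P = 1.170 ≤ Ia = 2.444 in: entire storm abstracted, Q = 0.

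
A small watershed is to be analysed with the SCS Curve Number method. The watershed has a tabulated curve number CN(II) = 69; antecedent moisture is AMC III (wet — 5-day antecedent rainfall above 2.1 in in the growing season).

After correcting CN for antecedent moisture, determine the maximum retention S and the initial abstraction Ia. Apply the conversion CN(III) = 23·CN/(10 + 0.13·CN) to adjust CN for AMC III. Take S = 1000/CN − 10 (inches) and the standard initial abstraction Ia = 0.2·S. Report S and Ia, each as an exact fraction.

S = 3100/1587 in ≈ 1.953 in; Ia = 620/1587 in ≈ 0.391 in

Wet (AMC III): CN(III) = 23·69/(10 + 0.13·69) = 1587/(1897/100) = 158700/1897 ≈ 83.658
Retention S: 1000/CN − 10 with CN=83.658 → S = 3100/1587 ≈ 1.953 in
Ia = 0.2·(3100/1587) = 620/1587 in ≈ 0.391 in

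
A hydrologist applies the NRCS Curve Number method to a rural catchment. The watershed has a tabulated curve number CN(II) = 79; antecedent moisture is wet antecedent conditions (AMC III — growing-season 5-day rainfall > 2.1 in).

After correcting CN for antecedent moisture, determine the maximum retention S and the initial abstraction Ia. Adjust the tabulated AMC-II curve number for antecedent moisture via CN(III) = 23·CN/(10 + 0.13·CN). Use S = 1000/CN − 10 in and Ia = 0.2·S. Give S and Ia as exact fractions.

S = 2100/1817 in ≈ 1.156 in; Ia = 420/1817 in ≈ 0.231 in

Adjust CN=79 to AMC III: 23·79/(10 + 0.13·79) → 1817 ÷ (2027/100) = 181700/2027 ≈ 89.640
Retention S: 1000/CN − 10 with CN=89.640 → S = 2100/1817 ≈ 1.156 in
Initial abstraction Ia = S/5 = (2100/1817)/5 = 420/1817 ≈ 0.231 in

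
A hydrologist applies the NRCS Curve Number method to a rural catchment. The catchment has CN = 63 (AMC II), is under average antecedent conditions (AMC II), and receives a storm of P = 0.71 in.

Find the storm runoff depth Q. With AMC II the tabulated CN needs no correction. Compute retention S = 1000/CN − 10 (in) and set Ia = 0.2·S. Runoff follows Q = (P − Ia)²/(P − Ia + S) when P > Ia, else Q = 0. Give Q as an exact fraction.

AMC II — tabulated CN = 63 applies directly.
S = 1000/63 − 10 = 370/63 in ≈ 5.873 in
Ia = 0.2S: 0.2·5.873 = 1.175 in (exactly 74/63)
P = 0.710 ≤ Ia = 1.175 in: entire storm abstracted, Q = 0.

Q = 0 in ≈ 0.000 in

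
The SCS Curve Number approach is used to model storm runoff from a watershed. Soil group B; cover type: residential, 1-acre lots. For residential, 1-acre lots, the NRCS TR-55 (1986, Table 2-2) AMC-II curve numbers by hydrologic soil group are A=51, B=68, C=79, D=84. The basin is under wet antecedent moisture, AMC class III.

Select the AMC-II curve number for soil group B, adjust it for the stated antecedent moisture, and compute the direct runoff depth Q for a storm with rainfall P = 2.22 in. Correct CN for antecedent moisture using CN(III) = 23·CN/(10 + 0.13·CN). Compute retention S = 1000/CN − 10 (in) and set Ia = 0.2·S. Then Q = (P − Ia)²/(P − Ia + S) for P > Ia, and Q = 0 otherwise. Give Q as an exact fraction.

NRCS table: residential, 1-acre lots, soil group B → CN(II) = 68
Adjust CN=68 to AMC III: 23·68/(10 + 0.13·68) → 1564 ÷ (471/25) = 39100/471 ≈ 83.015
Retention S: 1000/CN − 10 with CN=83.015 → S = 800/391 ≈ 2.046 in
Ia = 0.2S: 0.2·2.046 = 0.409 in (exactly 160/391)
Excess rainfall: 2.220 − 0.409 = 1.811 in; P > Ia so Q > 0
Q = (35401/19550)²/((35401/19550) + 800/391) = (1253230801/382202500)/(75401/19550) = 1253230801/1474089550 in ≈ 0.850 in

Q = 1253230801/1474089550 in ≈ 0.850 in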